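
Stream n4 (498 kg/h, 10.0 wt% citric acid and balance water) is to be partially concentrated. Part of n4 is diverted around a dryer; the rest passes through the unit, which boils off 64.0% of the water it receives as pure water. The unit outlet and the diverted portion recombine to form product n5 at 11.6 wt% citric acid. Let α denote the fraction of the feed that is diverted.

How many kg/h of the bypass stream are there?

All 498×0.100 = 49.8 kg/h of citric acid reaches n5, so n5 = 49.8/0.116 = 429.31 kg/h and vapour = 68.69 kg/h.
The evaporator receives (1−α)·498 of feed at 0.900 water and removes 0.640 of that water:
0.640×0.900×(1−α)×498 = 68.69
(1−α) = 68.69/286.85 = 0.2395;  α = 0.7605.
Bypass flow = 0.7605×498 = 378.75 kg/h.

378.7 kg/h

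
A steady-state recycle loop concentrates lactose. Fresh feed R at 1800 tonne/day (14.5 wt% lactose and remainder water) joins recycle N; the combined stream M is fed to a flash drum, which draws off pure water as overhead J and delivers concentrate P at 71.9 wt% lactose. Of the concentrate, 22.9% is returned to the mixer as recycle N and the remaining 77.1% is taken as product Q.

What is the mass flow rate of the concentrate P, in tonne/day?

Overall lactose balance (none leaves overhead): lactose in fresh feed = lactose in product, i.e. 1800×0.145 = (1−0.229)·P·0.719.
P = 261/(0.719×0.771) = 470.82 tonne/day.

470.8 tonne/day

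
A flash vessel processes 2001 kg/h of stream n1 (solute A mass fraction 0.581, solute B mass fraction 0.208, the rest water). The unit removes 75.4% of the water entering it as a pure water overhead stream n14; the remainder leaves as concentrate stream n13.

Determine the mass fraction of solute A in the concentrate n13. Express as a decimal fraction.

solute A is not removed: 2001×0.581 = 1162.6 kg/h of solute A enters n13.
water entering = 2001×0.211 = 422.21 kg/h; overhead removed = 0.754×422.21 = 318.35 kg/h.
Concentrate = 2001 − 318.35 = 1682.7 kg/h.
Mass fraction = 1162.6/1682.7 = 0.691.

0.691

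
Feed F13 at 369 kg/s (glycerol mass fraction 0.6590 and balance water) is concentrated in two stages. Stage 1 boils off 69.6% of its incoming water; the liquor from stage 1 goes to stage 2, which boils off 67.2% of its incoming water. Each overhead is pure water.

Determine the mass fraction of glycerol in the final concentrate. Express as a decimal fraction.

water in feed = 369×0.341 = 125.83 kg/s.
After stage 1: water left = (1−0.696)×125.83 = 38.252; stream total = 281.42 kg/s.
After stage 2: water left = (1−0.672)×38.252 = 12.547; final concentrate = 255.72 kg/s.
glycerol fraction = 243.17/255.72 = 0.9509.

0.9509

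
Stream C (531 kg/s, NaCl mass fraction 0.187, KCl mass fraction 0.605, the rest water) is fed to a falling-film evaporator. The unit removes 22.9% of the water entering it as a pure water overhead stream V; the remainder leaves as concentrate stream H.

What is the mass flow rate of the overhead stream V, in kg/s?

25.29 kg/s

water entering = 531×0.208 = 110.45 kg/s; overhead removed = 0.229×110.45 = 25.293 kg/s.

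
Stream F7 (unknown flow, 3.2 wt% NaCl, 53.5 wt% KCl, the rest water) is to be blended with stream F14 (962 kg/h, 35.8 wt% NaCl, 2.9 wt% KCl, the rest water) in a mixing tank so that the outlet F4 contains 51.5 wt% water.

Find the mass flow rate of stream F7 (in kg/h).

1150 kg/h

Let F7 be the unknown flow. Total out = 962 + F7.
water balance: 589.71 + 0.433·F7 = 0.515·(962 + F7)
(0.433 − 0.515)·F7 = 0.515×962 − 589.71 = -94.276
F7 = -94.276 / -0.082 = 1149.7 kg/h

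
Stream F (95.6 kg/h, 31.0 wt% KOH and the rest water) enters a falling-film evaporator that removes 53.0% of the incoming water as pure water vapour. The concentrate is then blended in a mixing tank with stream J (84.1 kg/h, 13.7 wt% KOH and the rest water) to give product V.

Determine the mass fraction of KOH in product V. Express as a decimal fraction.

Vapour removed = 0.530×0.690×95.6 = 34.961 kg/h; concentrate = 60.639 kg/h.
KOH reaching the mixer = 29.636 (from concentrate) + 84.1×0.137 = 41.158 kg/h.
Product flow = 60.639 + 84.1 = 144.74 kg/h; KOH fraction = 0.2844.

0.2844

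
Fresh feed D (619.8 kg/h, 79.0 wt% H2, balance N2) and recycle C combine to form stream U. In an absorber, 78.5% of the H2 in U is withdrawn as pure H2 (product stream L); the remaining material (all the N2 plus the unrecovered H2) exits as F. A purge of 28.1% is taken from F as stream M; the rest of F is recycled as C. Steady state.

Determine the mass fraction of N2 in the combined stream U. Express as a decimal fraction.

N2 enters only via D and leaves only via the purge: 619.8×0.210 = 0.281×(N2 in F), and the absorber passes all N2, so N2 in U = N2 in F = 463.2 kg/h.
H2 in U: m_A = 619.8×0.790 + (1−0.281)·(1−0.785)·m_A, so m_A = 489.64/0.8454 = 579.17 kg/h.
U = 579.17 + 463.2 = 1042.4 kg/h.
N2 fraction in U = 463.2/1042.4 = 0.4444.

0.4444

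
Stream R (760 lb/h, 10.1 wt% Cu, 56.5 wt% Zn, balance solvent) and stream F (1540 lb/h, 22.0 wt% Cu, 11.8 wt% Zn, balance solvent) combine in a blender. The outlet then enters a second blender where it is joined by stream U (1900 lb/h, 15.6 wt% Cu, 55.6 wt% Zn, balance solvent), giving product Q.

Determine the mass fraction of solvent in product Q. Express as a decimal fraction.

Overall, product flow = 4200 lb/h.
solvent in = 760×0.334 + 1540×0.662 + 1900×0.288 = 1820.5 lb/h.
solvent fraction in Q = 0.4335.

0.4335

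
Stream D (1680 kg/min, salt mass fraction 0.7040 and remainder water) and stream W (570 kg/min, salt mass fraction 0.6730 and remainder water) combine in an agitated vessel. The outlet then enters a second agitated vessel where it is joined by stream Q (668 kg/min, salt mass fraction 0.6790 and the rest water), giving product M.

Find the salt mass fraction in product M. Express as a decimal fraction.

0.6922

Overall, product flow = 2918 kg/min.
salt in = 1680×0.704 + 570×0.673 + 668×0.679 = 2019.9 kg/min.
salt fraction in M = 0.6922.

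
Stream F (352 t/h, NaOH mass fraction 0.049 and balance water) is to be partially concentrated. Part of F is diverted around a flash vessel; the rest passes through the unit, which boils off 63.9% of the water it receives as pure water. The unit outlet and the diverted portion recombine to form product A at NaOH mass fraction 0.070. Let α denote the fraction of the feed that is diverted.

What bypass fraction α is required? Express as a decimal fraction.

0.506

All 352×0.049 = 17.248 t/h of NaOH reaches A, so A = 17.248/0.070 = 246.4 t/h and vapour = 105.6 t/h.
The evaporator receives (1−α)·352 of feed at 0.951 water and removes 0.639 of that water:
0.639×0.951×(1−α)×352 = 105.6
(1−α) = 105.6/213.91 = 0.4937;  α = 0.5063.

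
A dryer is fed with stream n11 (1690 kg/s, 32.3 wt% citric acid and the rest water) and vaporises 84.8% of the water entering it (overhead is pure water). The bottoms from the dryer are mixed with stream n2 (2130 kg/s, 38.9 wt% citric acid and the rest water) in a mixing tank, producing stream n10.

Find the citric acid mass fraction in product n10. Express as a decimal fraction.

0.482

Vapour removed = 0.848×0.677×1690 = 970.22 kg/s; concentrate = 719.78 kg/s.
citric acid reaching the mixer = 545.87 (from concentrate) + 2130×0.389 = 1374.4 kg/s.
Product flow = 719.78 + 2130 = 2849.8 kg/s; citric acid fraction = 0.482.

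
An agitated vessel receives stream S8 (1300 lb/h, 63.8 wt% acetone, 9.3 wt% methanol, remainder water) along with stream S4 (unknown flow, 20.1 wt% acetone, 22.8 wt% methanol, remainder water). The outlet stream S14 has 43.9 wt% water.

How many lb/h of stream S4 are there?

Let S4 be the unknown flow. Total out = 1300 + S4.
water balance: 349.7 + 0.571·S4 = 0.439·(1300 + S4)
(0.571 − 0.439)·S4 = 0.439×1300 − 349.7 = 221
S4 = 221 / 0.132 = 1674.2 lb/h

1674 lb/h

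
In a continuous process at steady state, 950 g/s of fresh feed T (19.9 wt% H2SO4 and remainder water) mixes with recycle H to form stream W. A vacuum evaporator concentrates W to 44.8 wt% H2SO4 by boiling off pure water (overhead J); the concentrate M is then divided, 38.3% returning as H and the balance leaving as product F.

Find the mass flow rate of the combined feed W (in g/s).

Overall H2SO4 balance (none leaves overhead): H2SO4 in fresh feed = H2SO4 in product, i.e. 950×0.199 = (1−0.383)·M·0.448.
M = 189.05/(0.448×0.617) = 683.93 g/s.
Recycle H = 0.383×683.93 = 261.95 g/s.
Combined feed W = 950 + 261.95 = 1211.9 g/s.

1212 g/s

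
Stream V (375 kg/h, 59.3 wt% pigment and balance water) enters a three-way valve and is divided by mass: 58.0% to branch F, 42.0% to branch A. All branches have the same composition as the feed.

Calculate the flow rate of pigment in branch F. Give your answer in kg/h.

Branch F total = 0.580×375 = 217.5 kg/h.
pigment in F = 0.593×217.5 = 128.98 kg/h.

129 kg/h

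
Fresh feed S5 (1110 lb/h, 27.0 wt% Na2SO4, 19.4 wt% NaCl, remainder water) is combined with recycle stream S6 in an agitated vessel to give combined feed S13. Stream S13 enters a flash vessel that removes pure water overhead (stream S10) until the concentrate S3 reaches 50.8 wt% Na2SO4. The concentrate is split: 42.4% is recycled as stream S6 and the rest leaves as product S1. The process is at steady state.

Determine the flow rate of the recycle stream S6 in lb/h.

434.3 lb/h

Overall Na2SO4 balance (none leaves overhead): Na2SO4 in fresh feed = Na2SO4 in product, i.e. 1110×0.270 = (1−0.424)·S3·0.508.
S3 = 299.7/(0.508×0.576) = 1024.2 lb/h.
Recycle S6 = 0.424×1024.2 = 434.28 lb/h.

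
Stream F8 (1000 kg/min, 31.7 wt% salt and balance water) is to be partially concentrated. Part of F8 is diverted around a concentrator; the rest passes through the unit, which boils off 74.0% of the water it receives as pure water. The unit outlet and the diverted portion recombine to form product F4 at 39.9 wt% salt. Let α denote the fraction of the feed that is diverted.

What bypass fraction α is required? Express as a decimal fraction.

0.593

All 1000×0.317 = 317 kg/min of salt reaches F4, so F4 = 317/0.399 = 794.49 kg/min and vapour = 205.51 kg/min.
The evaporator receives (1−α)·1000 of feed at 0.683 water and removes 0.740 of that water:
0.740×0.683×(1−α)×1000 = 205.51
(1−α) = 205.51/505.42 = 0.4066;  α = 0.5934.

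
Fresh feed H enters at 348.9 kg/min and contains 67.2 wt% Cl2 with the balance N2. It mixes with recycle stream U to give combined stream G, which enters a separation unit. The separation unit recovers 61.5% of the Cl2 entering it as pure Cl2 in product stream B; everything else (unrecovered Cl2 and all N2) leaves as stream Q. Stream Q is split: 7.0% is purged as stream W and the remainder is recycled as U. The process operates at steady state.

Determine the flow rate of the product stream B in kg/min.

224.6 kg/min

Cl2 in G: m_A = 348.9×0.672 + (1−0.070)·(1−0.615)·m_A, so m_A = 234.46/0.6420 = 365.23 kg/min.
Product B = 0.615×365.23 = 224.62 kg/min.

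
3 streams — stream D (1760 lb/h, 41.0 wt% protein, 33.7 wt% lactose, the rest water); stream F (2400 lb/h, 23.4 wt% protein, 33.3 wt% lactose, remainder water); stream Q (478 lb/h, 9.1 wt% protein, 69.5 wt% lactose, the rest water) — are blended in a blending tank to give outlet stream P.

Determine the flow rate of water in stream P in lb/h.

water out = water in = 1760×0.253 + 2400×0.433 + 478×0.214 = 1586.8 lb/h.

1587 lb/h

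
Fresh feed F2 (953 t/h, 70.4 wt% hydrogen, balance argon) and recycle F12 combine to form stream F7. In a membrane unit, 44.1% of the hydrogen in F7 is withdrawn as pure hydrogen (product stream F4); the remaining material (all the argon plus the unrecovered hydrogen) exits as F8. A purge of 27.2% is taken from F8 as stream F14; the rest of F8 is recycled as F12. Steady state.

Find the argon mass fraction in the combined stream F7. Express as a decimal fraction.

argon enters only via F2 and leaves only via the purge: 953×0.296 = 0.272×(argon in F8), and the membrane unit passes all argon, so argon in F7 = argon in F8 = 1037.1 t/h.
hydrogen in F7: m_A = 953×0.704 + (1−0.272)·(1−0.441)·m_A, so m_A = 670.91/0.5930 = 1131.3 t/h.
F7 = 1131.3 + 1037.1 = 2168.4 t/h.
argon fraction in F7 = 1037.1/2168.4 = 0.478.

0.478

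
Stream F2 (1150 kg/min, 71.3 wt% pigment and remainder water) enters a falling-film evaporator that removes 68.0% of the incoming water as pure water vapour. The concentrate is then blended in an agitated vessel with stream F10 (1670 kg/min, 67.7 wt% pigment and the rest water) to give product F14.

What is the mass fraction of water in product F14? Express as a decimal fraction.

0.2485

Vapour removed = 0.680×0.287×1150 = 224.43 kg/min; concentrate = 925.57 kg/min.
water reaching the mixer = 105.62 (from concentrate) + 1670×0.323 = 645.03 kg/min.
Product flow = 925.57 + 1670 = 2595.6 kg/min; water fraction = 0.2485.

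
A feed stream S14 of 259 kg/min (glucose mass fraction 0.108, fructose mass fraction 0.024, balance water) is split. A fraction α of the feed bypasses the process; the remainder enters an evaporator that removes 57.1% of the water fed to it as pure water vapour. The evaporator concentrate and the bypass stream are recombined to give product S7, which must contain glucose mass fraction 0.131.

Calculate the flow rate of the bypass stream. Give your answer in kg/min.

All 259×0.108 = 27.972 kg/min of glucose reaches S7, so S7 = 27.972/0.131 = 213.53 kg/min and vapour = 45.473 kg/min.
The evaporator receives (1−α)·259 of feed at 0.868 water and removes 0.571 of that water:
0.571×0.868×(1−α)×259 = 45.473
(1−α) = 45.473/128.37 = 0.3542;  α = 0.6458.
Bypass flow = 0.6458×259 = 167.25 kg/min.

167.3 kg/min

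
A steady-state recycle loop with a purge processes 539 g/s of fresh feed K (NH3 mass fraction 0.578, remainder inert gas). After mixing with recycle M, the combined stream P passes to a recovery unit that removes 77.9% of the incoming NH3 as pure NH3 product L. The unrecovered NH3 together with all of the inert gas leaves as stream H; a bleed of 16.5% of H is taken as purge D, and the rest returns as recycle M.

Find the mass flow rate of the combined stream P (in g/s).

inert gas enters only via K and leaves only via the purge: 539×0.422 = 0.165×(inert gas in H), and the recovery unit passes all inert gas, so inert gas in P = inert gas in H = 1378.5 g/s.
NH3 in P: m_A = 539×0.578 + (1−0.165)·(1−0.779)·m_A, so m_A = 311.54/0.8155 = 382.04 g/s.
P = 382.04 + 1378.5 = 1760.6 g/s.

1761 g/s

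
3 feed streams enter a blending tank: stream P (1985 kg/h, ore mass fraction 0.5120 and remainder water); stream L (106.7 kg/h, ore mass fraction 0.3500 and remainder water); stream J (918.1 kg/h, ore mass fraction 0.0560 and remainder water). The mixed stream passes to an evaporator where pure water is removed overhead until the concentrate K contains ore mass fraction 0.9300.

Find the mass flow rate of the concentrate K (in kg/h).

1188 kg/h

ore entering = 1985×0.512 + 106.7×0.350 + 918.1×0.056 = 1105.1 kg/h.
All ore reports to K, so K = 1105.1/0.930 = 1188.3 kg/h.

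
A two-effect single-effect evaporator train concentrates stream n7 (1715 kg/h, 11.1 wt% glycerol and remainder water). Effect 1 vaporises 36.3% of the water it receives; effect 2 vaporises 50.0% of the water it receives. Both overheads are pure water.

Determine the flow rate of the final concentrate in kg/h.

676 kg/h

water in feed = 1715×0.889 = 1524.6 kg/h.
After stage 1: water left = (1−0.363)×1524.6 = 971.19; stream total = 1161.6 kg/h.
After stage 2: water left = (1−0.500)×971.19 = 485.6; final concentrate = 675.96 kg/h.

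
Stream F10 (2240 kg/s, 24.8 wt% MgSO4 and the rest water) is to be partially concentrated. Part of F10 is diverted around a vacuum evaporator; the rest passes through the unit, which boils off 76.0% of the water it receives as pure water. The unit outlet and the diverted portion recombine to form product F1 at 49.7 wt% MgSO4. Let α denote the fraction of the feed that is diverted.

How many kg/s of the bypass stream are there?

276.4 kg/s

All 2240×0.248 = 555.52 kg/s of MgSO4 reaches F1, so F1 = 555.52/0.497 = 1117.7 kg/s and vapour = 1122.3 kg/s.
The evaporator receives (1−α)·2240 of feed at 0.752 water and removes 0.760 of that water:
0.760×0.752×(1−α)×2240 = 1122.3
(1−α) = 1122.3/1280.2 = 0.8766;  α = 0.1234.
Bypass flow = 0.1234×2240 = 276.37 kg/s.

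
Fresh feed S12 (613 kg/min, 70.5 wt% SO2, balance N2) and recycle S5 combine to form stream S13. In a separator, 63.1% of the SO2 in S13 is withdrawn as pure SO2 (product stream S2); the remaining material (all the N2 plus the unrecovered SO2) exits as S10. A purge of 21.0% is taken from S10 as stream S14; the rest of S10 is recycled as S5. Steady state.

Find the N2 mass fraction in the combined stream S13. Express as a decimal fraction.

N2 enters only via S12 and leaves only via the purge: 613×0.295 = 0.210×(N2 in S10), and the separator passes all N2, so N2 in S13 = N2 in S10 = 861.12 kg/min.
SO2 in S13: m_A = 613×0.705 + (1−0.210)·(1−0.631)·m_A, so m_A = 432.16/0.7085 = 609.98 kg/min.
S13 = 609.98 + 861.12 = 1471.1 kg/min.
N2 fraction in S13 = 861.12/1471.1 = 0.585.

0.585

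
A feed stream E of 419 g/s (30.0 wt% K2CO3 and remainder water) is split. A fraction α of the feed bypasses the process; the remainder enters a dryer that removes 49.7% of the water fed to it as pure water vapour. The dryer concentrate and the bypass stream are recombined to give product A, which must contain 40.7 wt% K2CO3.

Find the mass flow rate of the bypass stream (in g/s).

102.4 g/s

All 419×0.300 = 125.7 g/s of K2CO3 reaches A, so A = 125.7/0.407 = 308.85 g/s and vapour = 110.15 g/s.
The evaporator receives (1−α)·419 of feed at 0.700 water and removes 0.497 of that water:
0.497×0.700×(1−α)×419 = 110.15
(1−α) = 110.15/145.77 = 0.7557;  α = 0.2443.
Bypass flow = 0.2443×419 = 102.37 g/s.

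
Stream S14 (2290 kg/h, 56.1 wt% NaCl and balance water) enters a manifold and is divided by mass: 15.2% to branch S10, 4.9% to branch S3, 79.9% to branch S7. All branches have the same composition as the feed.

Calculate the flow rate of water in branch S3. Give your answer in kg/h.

49.26 kg/h

Branch S3 total = 0.049×2290 = 112.21 kg/h.
water in S3 = 0.439×112.21 = 49.26 kg/h.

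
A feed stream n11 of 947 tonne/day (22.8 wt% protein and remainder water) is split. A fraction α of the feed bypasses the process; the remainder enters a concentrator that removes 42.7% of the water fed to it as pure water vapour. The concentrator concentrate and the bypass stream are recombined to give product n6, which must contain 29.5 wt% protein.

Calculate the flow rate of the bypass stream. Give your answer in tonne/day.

294.5 tonne/day

All 947×0.228 = 215.92 tonne/day of protein reaches n6, so n6 = 215.92/0.295 = 731.92 tonne/day and vapour = 215.08 tonne/day.
The evaporator receives (1−α)·947 of feed at 0.772 water and removes 0.427 of that water:
0.427×0.772×(1−α)×947 = 215.08
(1−α) = 215.08/312.17 = 0.6890;  α = 0.3110.
Bypass flow = 0.3110×947 = 294.53 tonne/day.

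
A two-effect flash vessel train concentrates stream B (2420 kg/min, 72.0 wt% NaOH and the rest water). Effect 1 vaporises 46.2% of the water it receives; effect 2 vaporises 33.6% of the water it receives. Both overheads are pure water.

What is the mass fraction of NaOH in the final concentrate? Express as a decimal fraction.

water in feed = 2420×0.280 = 677.6 kg/min.
After stage 1: water left = (1−0.462)×677.6 = 364.55; stream total = 2106.9 kg/min.
After stage 2: water left = (1−0.336)×364.55 = 242.06; final concentrate = 1984.5 kg/min.
NaOH fraction = 1742.4/1984.5 = 0.8780.

0.8780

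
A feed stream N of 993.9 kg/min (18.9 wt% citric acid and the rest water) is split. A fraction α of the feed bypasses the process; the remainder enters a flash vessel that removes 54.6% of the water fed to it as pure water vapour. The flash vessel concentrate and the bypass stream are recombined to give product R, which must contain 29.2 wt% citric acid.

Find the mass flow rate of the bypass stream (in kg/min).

202.2 kg/min

All 993.9×0.189 = 187.85 kg/min of citric acid reaches R, so R = 187.85/0.292 = 643.31 kg/min and vapour = 350.59 kg/min.
The evaporator receives (1−α)·993.9 of feed at 0.811 water and removes 0.546 of that water:
0.546×0.811×(1−α)×993.9 = 350.59
(1−α) = 350.59/440.1 = 0.7966;  α = 0.2034.
Bypass flow = 0.2034×993.9 = 202.16 kg/min.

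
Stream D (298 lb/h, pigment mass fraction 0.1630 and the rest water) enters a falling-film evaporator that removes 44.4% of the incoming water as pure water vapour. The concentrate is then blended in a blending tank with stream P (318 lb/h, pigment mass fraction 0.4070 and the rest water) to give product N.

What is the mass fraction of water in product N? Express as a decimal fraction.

Vapour removed = 0.444×0.837×298 = 110.75 lb/h; concentrate = 187.25 lb/h.
water reaching the mixer = 138.68 (from concentrate) + 318×0.593 = 327.25 lb/h.
Product flow = 187.25 + 318 = 505.25 lb/h; water fraction = 0.6477.

0.6477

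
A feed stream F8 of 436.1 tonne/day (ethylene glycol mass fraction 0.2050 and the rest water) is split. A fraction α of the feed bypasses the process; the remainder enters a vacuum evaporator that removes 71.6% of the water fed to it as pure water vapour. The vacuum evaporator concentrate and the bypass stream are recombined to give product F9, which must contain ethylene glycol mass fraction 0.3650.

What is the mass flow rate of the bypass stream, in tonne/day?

100.3 tonne/day

All 436.1×0.205 = 89.4 tonne/day of ethylene glycol reaches F9, so F9 = 89.4/0.365 = 244.93 tonne/day and vapour = 191.17 tonne/day.
The evaporator receives (1−α)·436.1 of feed at 0.795 water and removes 0.716 of that water:
0.716×0.795×(1−α)×436.1 = 191.17
(1−α) = 191.17/248.24 = 0.7701;  α = 0.2299.
Bypass flow = 0.2299×436.1 = 100.26 tonne/day.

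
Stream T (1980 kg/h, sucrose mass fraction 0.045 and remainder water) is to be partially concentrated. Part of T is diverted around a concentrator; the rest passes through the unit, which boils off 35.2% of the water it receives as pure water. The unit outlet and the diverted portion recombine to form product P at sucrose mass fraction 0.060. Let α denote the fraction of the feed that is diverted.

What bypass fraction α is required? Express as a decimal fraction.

0.256

All 1980×0.045 = 89.1 kg/h of sucrose reaches P, so P = 89.1/0.060 = 1485 kg/h and vapour = 495 kg/h.
The evaporator receives (1−α)·1980 of feed at 0.955 water and removes 0.352 of that water:
0.352×0.955×(1−α)×1980 = 495
(1−α) = 495/665.6 = 0.7437;  α = 0.2563.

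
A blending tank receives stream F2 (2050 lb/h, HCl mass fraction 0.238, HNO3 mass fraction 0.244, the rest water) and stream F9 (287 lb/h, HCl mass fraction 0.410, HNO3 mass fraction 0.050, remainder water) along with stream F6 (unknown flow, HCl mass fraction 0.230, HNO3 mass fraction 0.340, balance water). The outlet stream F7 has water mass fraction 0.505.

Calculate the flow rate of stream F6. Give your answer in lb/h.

Let F6 be the unknown flow. Total out = 2337 + F6.
water balance: 1216.9 + 0.430·F6 = 0.505·(2337 + F6)
(0.430 − 0.505)·F6 = 0.505×2337 − 1216.9 = -36.695
F6 = -36.695 / -0.075 = 489.27 lb/h

489.3 lb/h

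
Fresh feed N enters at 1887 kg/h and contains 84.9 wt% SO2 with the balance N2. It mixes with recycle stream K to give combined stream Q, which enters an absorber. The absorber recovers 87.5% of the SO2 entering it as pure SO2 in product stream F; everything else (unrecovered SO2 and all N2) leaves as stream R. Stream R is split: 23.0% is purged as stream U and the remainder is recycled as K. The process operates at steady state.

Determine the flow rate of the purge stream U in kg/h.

N2 enters only via N and leaves only via the purge: 1887×0.151 = 0.230×(N2 in R), and the absorber passes all N2, so N2 in Q = N2 in R = 1238.9 kg/h.
SO2 in Q: m_A = 1887×0.849 + (1−0.230)·(1−0.875)·m_A, so m_A = 1602.1/0.9038 = 1772.7 kg/h.
R = (1−0.875)×1772.7 + 1238.9 = 1460.4 kg/h.
Purge U = 0.230×1460.4 = 335.9 kg/h.

335.9 kg/h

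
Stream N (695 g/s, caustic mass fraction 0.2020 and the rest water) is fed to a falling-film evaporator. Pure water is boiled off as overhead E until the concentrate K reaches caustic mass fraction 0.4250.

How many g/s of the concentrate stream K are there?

330.3 g/s

caustic is conserved: 695×0.202 = 140.39 g/s all reports to the concentrate.
Concentrate = 140.39/(target fraction) = 330.33 g/s.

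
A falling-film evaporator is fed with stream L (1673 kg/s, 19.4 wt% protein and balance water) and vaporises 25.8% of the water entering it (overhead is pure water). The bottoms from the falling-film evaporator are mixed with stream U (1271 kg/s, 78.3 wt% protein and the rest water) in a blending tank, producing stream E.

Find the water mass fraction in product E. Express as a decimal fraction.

Vapour removed = 0.258×0.806×1673 = 347.9 kg/s; concentrate = 1325.1 kg/s.
water reaching the mixer = 1000.5 (from concentrate) + 1271×0.217 = 1276.3 kg/s.
Product flow = 1325.1 + 1271 = 2596.1 kg/s; water fraction = 0.492.

0.492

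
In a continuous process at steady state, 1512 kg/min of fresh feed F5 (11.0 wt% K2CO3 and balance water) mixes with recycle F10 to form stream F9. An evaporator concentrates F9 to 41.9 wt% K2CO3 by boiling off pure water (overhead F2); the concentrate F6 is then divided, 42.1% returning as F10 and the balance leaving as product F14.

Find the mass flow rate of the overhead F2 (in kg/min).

1115 kg/min

Overall K2CO3 balance (none leaves overhead): K2CO3 in fresh feed = K2CO3 in product, i.e. 1512×0.110 = (1−0.421)·F6·0.419.
F6 = 166.32/(0.419×0.579) = 685.57 kg/min.
Recycle F10 = 0.421×685.57 = 288.63 kg/min.
Combined feed F9 = 1512 + 288.63 = 1800.6 kg/min.
Overhead F2 = F9 − F6 = 1800.6 − 685.57 = 1115.1 kg/min.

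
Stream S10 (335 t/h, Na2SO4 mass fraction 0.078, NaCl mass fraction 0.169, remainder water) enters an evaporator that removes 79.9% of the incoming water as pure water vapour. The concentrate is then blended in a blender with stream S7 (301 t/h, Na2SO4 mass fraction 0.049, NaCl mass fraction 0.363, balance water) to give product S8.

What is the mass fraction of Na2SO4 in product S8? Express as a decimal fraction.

Vapour removed = 0.799×0.753×335 = 201.55 t/h; concentrate = 133.45 t/h.
Na2SO4 reaching the mixer = 26.13 (from concentrate) + 301×0.049 = 40.879 t/h.
Product flow = 133.45 + 301 = 434.45 t/h; Na2SO4 fraction = 0.094.

0.094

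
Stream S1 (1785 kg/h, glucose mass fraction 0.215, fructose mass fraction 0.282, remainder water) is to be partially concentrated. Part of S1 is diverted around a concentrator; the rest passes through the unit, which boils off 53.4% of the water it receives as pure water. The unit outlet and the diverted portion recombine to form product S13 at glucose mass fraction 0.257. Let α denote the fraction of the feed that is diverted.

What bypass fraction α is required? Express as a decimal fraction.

0.392

All 1785×0.215 = 383.77 kg/h of glucose reaches S13, so S13 = 383.77/0.257 = 1493.3 kg/h and vapour = 291.71 kg/h.
The evaporator receives (1−α)·1785 of feed at 0.503 water and removes 0.534 of that water:
0.534×0.503×(1−α)×1785 = 291.71
(1−α) = 291.71/479.45 = 0.6084;  α = 0.3916.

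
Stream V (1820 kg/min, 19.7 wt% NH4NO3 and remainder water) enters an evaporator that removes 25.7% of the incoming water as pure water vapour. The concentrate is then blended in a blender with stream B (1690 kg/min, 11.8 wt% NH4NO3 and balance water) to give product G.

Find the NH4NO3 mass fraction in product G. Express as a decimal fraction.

0.178

Vapour removed = 0.257×0.803×1820 = 375.6 kg/min; concentrate = 1444.4 kg/min.
NH4NO3 reaching the mixer = 358.54 (from concentrate) + 1690×0.118 = 557.96 kg/min.
Product flow = 1444.4 + 1690 = 3134.4 kg/min; NH4NO3 fraction = 0.178.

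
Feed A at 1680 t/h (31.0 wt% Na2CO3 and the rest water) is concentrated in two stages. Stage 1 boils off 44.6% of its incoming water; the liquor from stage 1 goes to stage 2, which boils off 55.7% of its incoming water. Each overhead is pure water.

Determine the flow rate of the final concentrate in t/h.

805.3 t/h

water in feed = 1680×0.690 = 1159.2 t/h.
After stage 1: water left = (1−0.446)×1159.2 = 642.2; stream total = 1163 t/h.
After stage 2: water left = (1−0.557)×642.2 = 284.49; final concentrate = 805.29 t/h.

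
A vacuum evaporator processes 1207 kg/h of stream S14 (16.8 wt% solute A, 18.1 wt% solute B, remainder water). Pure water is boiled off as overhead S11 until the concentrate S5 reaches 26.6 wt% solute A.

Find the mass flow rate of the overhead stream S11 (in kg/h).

444.7 kg/h

solute A is conserved: 1207×0.168 = 202.78 kg/h all reports to the concentrate.
Concentrate = 202.78/(target fraction) = 762.32 kg/h.
Overhead = 1207 − 762.32 = 444.68 kg/h.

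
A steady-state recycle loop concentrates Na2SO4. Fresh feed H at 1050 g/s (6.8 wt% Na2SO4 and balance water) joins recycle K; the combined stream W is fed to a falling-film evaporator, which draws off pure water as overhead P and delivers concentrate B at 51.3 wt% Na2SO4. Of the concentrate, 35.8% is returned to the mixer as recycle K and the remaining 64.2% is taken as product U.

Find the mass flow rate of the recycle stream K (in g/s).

77.61 g/s

Overall Na2SO4 balance (none leaves overhead): Na2SO4 in fresh feed = Na2SO4 in product, i.e. 1050×0.068 = (1−0.358)·B·0.513.
B = 71.4/(0.513×0.642) = 216.79 g/s.
Recycle K = 0.358×216.79 = 77.612 g/s.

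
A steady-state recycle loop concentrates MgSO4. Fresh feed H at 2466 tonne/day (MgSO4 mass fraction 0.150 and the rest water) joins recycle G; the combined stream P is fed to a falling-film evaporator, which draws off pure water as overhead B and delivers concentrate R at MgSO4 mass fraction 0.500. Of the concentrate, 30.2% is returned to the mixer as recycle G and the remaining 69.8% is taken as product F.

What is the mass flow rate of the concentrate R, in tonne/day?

Overall MgSO4 balance (none leaves overhead): MgSO4 in fresh feed = MgSO4 in product, i.e. 2466×0.150 = (1−0.302)·R·0.500.
R = 369.9/(0.500×0.698) = 1059.9 tonne/day.

1060 tonne/day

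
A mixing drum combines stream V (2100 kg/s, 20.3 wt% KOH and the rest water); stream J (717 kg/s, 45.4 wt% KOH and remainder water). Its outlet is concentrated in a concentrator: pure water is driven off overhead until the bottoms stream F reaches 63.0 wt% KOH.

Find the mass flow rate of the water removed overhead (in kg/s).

KOH entering = 2100×0.203 + 717×0.454 = 751.82 kg/s.
All KOH reports to F, so F = 751.82/0.630 = 1193.4 kg/s.
Total feed = 2817 kg/s; overhead = 2817 − 1193.4 = 1623.6 kg/s.

1624 kg/s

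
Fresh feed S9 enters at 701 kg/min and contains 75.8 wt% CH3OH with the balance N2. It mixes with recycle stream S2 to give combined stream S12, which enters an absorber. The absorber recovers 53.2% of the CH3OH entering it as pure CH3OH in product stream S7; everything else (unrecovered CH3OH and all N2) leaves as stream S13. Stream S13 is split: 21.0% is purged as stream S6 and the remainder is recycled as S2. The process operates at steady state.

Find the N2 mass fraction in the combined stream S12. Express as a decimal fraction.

N2 enters only via S9 and leaves only via the purge: 701×0.242 = 0.210×(N2 in S13), and the absorber passes all N2, so N2 in S12 = N2 in S13 = 807.82 kg/min.
CH3OH in S12: m_A = 701×0.758 + (1−0.210)·(1−0.532)·m_A, so m_A = 531.36/0.6303 = 843.05 kg/min.
S12 = 843.05 + 807.82 = 1650.9 kg/min.
N2 fraction in S12 = 807.82/1650.9 = 0.4893.

0.4893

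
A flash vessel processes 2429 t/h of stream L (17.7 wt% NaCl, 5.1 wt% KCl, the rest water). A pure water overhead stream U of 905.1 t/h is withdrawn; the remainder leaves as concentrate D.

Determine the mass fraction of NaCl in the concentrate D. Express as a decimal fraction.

0.2821

NaCl is not removed: 2429×0.177 = 429.93 t/h of NaCl enters D.
Concentrate = 2429 − 905.1 = 1523.9 t/h.
Mass fraction = 429.93/1523.9 = 0.2821.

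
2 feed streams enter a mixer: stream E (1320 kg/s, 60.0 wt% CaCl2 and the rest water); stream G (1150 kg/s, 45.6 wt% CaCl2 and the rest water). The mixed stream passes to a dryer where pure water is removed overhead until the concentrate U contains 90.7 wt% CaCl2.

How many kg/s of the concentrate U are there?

1451 kg/s

CaCl2 entering = 1320×0.600 + 1150×0.456 = 1316.4 kg/s.
All CaCl2 reports to U, so U = 1316.4/0.907 = 1451.4 kg/s.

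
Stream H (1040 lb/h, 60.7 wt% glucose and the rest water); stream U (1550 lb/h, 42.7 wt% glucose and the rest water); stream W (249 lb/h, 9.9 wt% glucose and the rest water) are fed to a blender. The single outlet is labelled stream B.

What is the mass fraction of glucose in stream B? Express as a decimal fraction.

0.464

Total flow out = 1040 + 1550 + 249 = 2839 lb/h.
glucose in = 1040×0.607 + 1550×0.427 + 249×0.099 = 1317.8 lb/h.
glucose mass fraction in B = 1317.8/2839 = 0.464.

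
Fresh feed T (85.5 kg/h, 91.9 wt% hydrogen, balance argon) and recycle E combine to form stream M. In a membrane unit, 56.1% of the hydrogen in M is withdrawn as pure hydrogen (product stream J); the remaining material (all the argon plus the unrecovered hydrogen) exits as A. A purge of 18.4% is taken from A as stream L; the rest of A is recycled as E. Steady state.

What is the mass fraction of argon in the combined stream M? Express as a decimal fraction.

0.2351

argon enters only via T and leaves only via the purge: 85.5×0.081 = 0.184×(argon in A), and the membrane unit passes all argon, so argon in M = argon in A = 37.639 kg/h.
hydrogen in M: m_A = 85.5×0.919 + (1−0.184)·(1−0.561)·m_A, so m_A = 78.575/0.6418 = 122.43 kg/h.
M = 122.43 + 37.639 = 160.07 kg/h.
argon fraction in M = 37.639/160.07 = 0.2351.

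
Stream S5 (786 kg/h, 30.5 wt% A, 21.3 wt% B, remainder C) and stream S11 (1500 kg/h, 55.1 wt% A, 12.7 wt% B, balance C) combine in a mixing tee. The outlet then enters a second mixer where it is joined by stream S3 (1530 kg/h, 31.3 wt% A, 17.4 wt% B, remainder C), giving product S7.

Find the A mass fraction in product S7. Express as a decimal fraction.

Overall, product flow = 3816 kg/h.
A in = 786×0.305 + 1500×0.551 + 1530×0.313 = 1545.1 kg/h.
A fraction in S7 = 0.405.

0.405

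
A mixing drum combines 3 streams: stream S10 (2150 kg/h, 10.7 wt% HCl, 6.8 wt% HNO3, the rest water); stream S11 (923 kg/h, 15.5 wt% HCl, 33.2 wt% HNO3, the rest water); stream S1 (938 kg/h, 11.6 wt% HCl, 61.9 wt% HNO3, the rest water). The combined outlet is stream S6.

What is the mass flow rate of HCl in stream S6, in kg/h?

481.9 kg/h

HCl out = HCl in = 2150×0.107 + 923×0.155 + 938×0.116 = 481.92 kg/h.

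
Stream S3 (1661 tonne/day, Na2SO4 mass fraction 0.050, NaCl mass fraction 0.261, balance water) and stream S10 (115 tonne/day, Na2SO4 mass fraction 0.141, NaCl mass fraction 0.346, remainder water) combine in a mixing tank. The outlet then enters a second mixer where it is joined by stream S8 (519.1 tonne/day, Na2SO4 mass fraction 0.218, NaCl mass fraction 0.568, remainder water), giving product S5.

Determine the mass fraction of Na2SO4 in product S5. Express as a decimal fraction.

Overall, product flow = 2295.1 tonne/day.
Na2SO4 in = 1661×0.050 + 115×0.141 + 519.1×0.218 = 212.43 tonne/day.
Na2SO4 fraction in S5 = 0.093.

0.093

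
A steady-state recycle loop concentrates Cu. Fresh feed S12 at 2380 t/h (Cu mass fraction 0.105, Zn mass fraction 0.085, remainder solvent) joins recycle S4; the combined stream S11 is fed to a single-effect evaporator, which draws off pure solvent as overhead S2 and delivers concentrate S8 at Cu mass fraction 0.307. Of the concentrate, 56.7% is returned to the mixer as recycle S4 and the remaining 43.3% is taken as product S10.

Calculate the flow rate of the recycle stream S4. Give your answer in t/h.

1066 t/h

Overall Cu balance (none leaves overhead): Cu in fresh feed = Cu in product, i.e. 2380×0.105 = (1−0.567)·S8·0.307.
S8 = 249.9/(0.307×0.433) = 1879.9 t/h.
Recycle S4 = 0.567×1879.9 = 1065.9 t/h.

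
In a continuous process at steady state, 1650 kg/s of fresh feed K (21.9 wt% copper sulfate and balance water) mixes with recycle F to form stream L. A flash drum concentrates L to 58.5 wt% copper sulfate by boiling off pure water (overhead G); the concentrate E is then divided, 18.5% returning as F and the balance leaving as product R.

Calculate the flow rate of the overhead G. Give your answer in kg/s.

1032 kg/s

Overall copper sulfate balance (none leaves overhead): copper sulfate in fresh feed = copper sulfate in product, i.e. 1650×0.219 = (1−0.185)·E·0.585.
E = 361.35/(0.585×0.815) = 757.9 kg/s.
Recycle F = 0.185×757.9 = 140.21 kg/s.
Combined feed L = 1650 + 140.21 = 1790.2 kg/s.
Overhead G = L − E = 1790.2 − 757.9 = 1032.3 kg/s.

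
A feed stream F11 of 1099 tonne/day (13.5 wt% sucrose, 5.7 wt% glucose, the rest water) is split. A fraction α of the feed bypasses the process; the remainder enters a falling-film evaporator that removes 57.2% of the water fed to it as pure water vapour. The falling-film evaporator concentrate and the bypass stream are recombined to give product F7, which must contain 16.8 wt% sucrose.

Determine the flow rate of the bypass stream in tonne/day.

631.9 tonne/day

All 1099×0.135 = 148.37 tonne/day of sucrose reaches F7, so F7 = 148.37/0.168 = 883.12 tonne/day and vapour = 215.88 tonne/day.
The evaporator receives (1−α)·1099 of feed at 0.808 water and removes 0.572 of that water:
0.572×0.808×(1−α)×1099 = 215.88
(1−α) = 215.88/507.93 = 0.4250;  α = 0.5750.
Bypass flow = 0.5750×1099 = 631.92 tonne/day.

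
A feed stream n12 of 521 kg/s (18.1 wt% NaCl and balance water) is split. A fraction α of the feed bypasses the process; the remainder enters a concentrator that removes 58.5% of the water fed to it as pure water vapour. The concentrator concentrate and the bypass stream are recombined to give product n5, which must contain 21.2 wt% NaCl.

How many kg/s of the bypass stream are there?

362 kg/s

All 521×0.181 = 94.301 kg/s of NaCl reaches n5, so n5 = 94.301/0.212 = 444.82 kg/s and vapour = 76.184 kg/s.
The evaporator receives (1−α)·521 of feed at 0.819 water and removes 0.585 of that water:
0.585×0.819×(1−α)×521 = 76.184
(1−α) = 76.184/249.62 = 0.3052;  α = 0.6948.
Bypass flow = 0.6948×521 = 361.99 kg/s.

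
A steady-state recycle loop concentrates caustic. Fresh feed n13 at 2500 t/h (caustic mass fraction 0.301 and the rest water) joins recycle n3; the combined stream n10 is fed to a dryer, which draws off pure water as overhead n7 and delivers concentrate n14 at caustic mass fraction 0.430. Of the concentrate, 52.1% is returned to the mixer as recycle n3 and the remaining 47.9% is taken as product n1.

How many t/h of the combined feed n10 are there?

Overall caustic balance (none leaves overhead): caustic in fresh feed = caustic in product, i.e. 2500×0.301 = (1−0.521)·n14·0.430.
n14 = 752.5/(0.430×0.479) = 3653.4 t/h.
Recycle n3 = 0.521×3653.4 = 1903.4 t/h.
Combined feed n10 = 2500 + 1903.4 = 4403.4 t/h.

4403 t/h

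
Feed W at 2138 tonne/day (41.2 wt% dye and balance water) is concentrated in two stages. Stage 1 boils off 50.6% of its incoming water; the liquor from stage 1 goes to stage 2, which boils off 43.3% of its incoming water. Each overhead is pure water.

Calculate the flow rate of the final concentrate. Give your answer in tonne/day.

water in feed = 2138×0.588 = 1257.1 tonne/day.
After stage 1: water left = (1−0.506)×1257.1 = 621.03; stream total = 1501.9 tonne/day.
After stage 2: water left = (1−0.433)×621.03 = 352.12; final concentrate = 1233 tonne/day.

1233 tonne/day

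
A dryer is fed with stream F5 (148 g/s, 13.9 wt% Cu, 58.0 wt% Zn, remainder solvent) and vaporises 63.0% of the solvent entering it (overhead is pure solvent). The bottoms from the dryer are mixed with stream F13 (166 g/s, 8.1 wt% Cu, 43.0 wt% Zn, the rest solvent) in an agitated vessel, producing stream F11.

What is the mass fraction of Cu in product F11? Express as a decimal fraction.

Vapour removed = 0.630×0.281×148 = 26.2 g/s; concentrate = 121.8 g/s.
Cu reaching the mixer = 20.572 (from concentrate) + 166×0.081 = 34.018 g/s.
Product flow = 121.8 + 166 = 287.8 g/s; Cu fraction = 0.1182.

0.1182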